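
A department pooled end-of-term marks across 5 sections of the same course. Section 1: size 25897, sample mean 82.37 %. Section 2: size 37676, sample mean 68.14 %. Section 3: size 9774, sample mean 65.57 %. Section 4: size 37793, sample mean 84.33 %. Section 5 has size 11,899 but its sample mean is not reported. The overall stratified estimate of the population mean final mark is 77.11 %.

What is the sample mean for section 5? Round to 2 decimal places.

80.61

Σ Nₕx̄ₕ = N·μ, so 11899·x̄_5 = 123039·77.11 − (25897·82.37 + 37676·68.14 + 9774·65.57 + 37793·84.33).
= 9487537.29 − 8528343.4 = 959193.89.
x̄_5 = 959193.89 / 11899 = 80.6113... → 80.61.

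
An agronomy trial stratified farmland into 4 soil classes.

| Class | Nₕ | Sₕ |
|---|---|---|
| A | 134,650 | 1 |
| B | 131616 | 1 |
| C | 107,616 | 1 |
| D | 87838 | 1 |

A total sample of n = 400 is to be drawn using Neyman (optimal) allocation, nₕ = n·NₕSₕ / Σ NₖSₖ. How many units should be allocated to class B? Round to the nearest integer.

114

A: NₕSₕ = 134650·1 = 134650
B: NₕSₕ = 131616·1 = 131616
C: NₕSₕ = 107616·1 = 107616
D: NₕSₕ = 87838·1 = 87838
Σ NₕSₕ = 461720.
n_B = 400·131616/461720 = 114.022... → 114.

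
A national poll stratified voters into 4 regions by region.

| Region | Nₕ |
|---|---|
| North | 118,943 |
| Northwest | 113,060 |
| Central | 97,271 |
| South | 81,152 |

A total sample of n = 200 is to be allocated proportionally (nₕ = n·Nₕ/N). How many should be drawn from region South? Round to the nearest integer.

40

N = 118943 + 113060 + 97271 + 81152 = 410426.
n_South = 200·81152/410426 = 39.545... → 40.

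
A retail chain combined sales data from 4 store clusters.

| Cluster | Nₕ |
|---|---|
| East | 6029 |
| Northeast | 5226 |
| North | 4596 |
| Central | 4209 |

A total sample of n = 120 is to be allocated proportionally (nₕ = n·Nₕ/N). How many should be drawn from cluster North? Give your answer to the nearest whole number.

Share of cluster North = 4596/20060 = 0.22911.
Allocate 120 × 0.22911 = 27.494... → 27.

27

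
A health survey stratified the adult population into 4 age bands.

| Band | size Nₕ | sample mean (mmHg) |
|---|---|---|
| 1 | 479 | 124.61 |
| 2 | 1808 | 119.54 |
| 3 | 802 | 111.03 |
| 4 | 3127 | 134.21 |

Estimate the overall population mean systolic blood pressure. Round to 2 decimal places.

126.21

N = 6216; weights Wₕ = Nₕ/N = (0.0771, 0.2909, 0.1290, 0.5031).
x̄_st = Σ Wₕ·x̄ₕ = 0.0771·124.61 + 0.2909·119.54 + 0.1290·111.03 + 0.5031·134.21 ≈ 126.2126...
→ 126.21.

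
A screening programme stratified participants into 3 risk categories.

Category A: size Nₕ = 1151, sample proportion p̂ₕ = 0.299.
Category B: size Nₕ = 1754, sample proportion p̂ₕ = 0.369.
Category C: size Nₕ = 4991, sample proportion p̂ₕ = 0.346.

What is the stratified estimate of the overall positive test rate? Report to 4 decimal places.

0.3443

N = 1151 + 1754 + 4991 = 7896.
Overall proportion = Σ (Nₕ/N)·p̂ₕ.
Σ Nₕp̂ₕ = 344.149 + 647.226 + 1726.886 = 2718.261.
2718.261 / 7896 = 0.344258... → 0.3443.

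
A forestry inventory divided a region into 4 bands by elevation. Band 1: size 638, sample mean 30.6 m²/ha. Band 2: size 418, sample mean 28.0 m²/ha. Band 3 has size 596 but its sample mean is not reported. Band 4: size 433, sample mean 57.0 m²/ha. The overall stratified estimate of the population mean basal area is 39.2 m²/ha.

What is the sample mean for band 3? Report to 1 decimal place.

43.3

N = 638 + 418 + 596 + 433 = 2085.
Overall total = μ·N = 39.2·2085 = 81732.
Subtract the known strata: 638·30.6 + 418·28.0 + 433·57.0 = 55907.8.
Remaining total for band 3: 81732 − 55907.8 = 25824.2.
Divide by its size: 25824.2 / 596 = 43.329... → 43.3.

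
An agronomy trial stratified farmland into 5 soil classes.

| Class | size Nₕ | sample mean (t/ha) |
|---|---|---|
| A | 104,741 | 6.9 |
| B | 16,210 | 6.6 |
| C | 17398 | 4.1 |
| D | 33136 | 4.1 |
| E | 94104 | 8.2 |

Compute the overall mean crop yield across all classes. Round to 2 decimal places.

6.81

N = 104741 + 16210 + 17398 + 33136 + 94104 = 265589.
Weight each subgroup mean by Nₕ/N and sum.
Σ Nₕx̄ₕ = 104741·6.9 + 16210·6.6 + 17398·4.1 + 33136·4.1 + 94104·8.2 = 722712.9 + 106986 + 71331.8 + 135857.6 + 771652.8 = 1808541.1.
Divide by N: 1808541.1 / 265589 = 6.8095... → 6.81.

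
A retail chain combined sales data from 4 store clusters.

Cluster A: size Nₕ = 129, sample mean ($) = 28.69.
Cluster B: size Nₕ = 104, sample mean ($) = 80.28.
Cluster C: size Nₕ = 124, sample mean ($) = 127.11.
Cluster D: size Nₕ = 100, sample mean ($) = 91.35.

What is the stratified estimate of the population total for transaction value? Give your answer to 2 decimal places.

36946.77

A: 129·28.69 = 3701.01
B: 104·80.28 = 8349.12
C: 124·127.11 = 15761.64
D: 100·91.35 = 9135
τ̂ = Σ Nₕx̄ₕ = 36946.77.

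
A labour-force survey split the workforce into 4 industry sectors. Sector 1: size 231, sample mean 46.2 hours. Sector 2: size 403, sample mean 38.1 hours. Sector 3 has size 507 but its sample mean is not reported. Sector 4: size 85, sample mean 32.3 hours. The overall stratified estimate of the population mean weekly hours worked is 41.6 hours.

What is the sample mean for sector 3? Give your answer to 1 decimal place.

43.8

Σ Nₕx̄ₕ = N·μ, so 507·x̄_3 = 1226·41.6 − (231·46.2 + 403·38.1 + 85·32.3).
= 51001.6 − 28772 = 22229.6.
x̄_3 = 22229.6 / 507 = 43.845... → 43.8.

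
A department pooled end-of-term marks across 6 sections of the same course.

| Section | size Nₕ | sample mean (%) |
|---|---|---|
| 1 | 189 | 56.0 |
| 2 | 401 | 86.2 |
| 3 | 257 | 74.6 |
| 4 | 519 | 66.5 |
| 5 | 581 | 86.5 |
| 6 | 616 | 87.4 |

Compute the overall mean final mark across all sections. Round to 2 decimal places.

79.18

x̄_st = (Σ Nₕx̄ₕ) / (Σ Nₕ) = (189·56.0 + 401·86.2 + 257·74.6 + 519·66.5 + 581·86.5 + 616·87.4) / 2563
= 202930.8 / 2563 = 79.1771... → 79.18.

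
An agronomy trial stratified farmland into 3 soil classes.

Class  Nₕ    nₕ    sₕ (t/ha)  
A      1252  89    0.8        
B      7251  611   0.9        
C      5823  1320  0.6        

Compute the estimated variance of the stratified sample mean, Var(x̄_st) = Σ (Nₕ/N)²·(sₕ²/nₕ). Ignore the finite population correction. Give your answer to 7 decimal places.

0.0004396

N = 14326; Wₕ = Nₕ/N.
class A: (1252/14326)²·0.8²/89 = 0.0000549223
class B: (7251/14326)²·0.9²/611 = 0.0003396172
class C: (5823/14326)²·0.6²/1320 = 0.0000450580
Sum = 0.0004395976 → 0.0004396.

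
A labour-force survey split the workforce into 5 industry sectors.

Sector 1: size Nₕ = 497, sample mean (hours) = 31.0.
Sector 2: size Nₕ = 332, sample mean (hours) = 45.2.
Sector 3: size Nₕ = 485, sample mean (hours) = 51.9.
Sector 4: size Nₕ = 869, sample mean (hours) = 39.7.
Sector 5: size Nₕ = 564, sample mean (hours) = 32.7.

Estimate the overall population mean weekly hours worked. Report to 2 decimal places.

39.51

x̄_st = (Σ Nₕx̄ₕ) / (Σ Nₕ) = (497·31.0 + 332·45.2 + 485·51.9 + 869·39.7 + 564·32.7) / 2747
= 108527 / 2747 = 39.5075... → 39.51.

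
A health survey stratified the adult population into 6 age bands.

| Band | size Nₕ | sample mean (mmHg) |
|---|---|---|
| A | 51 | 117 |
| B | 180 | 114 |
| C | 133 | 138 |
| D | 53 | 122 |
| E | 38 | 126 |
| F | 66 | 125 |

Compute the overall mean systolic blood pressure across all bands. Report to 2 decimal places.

123.50

x̄_st = (Σ Nₕx̄ₕ) / (Σ Nₕ) = (51·117 + 180·114 + 133·138 + 53·122 + 38·126 + 66·125) / 521
= 64345 / 521 = 123.5029... → 123.50.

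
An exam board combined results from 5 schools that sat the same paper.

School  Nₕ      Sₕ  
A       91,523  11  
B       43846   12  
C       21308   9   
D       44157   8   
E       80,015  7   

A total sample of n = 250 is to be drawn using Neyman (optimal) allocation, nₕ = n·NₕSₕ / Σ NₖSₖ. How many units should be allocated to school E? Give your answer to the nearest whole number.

A: NₕSₕ = 91523·11 = 1006753
B: NₕSₕ = 43846·12 = 526152
C: NₕSₕ = 21308·9 = 191772
D: NₕSₕ = 44157·8 = 353256
E: NₕSₕ = 80015·7 = 560105
Σ NₕSₕ = 2638038.
n_E = 250·560105/2638038 = 53.080... → 53.

53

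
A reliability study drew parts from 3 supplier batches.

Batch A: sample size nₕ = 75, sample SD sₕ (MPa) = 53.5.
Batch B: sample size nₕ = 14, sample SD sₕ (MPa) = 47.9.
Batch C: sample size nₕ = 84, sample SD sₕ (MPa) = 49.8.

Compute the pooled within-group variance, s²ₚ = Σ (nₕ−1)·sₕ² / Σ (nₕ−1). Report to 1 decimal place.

Degrees of freedom: 74 + 13 + 83 = 170.
Σ(nₕ−1)sₕ² = 74·2862.25 + 13·2294.41 + 83·2480.04 = 447477.15.
s²ₚ = 447477.15 / 170 = 2632.219... → 2632.2.

2632.2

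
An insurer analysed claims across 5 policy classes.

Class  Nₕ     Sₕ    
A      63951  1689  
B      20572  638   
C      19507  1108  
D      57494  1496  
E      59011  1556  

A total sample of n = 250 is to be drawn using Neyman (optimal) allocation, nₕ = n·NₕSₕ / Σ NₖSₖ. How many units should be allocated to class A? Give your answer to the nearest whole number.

Σ NₕSₕ = 63951·1689 + 20572·638 + 19507·1108 + 57494·1496 + 59011·1556 = 320584071.
Share for A: 108013239/320584071 = 0.33693.
n_A = 250 × 0.33693 = 84.232... → 84.

84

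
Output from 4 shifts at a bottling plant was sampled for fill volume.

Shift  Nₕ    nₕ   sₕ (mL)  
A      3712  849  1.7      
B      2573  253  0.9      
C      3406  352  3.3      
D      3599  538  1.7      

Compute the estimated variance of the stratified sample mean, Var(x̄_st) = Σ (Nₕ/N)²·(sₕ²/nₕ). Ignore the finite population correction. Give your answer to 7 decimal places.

0.0028115

N = 13290; Wₕ = Nₕ/N.
shift A: (3712/13290)²·1.7²/849 = 0.0002655560
shift B: (2573/13290)²·0.9²/253 = 0.0001200036
shift C: (3406/13290)²·3.3²/352 = 0.0020320039
shift D: (3599/13290)²·1.7²/538 = 0.0003939393
Sum = 0.0028115028 → 0.0028115.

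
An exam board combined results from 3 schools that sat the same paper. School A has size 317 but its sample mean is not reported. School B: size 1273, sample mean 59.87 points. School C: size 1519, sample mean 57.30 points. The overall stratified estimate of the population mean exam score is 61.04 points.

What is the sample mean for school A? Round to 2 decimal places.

83.66

N = 317 + 1273 + 1519 = 3109.
Overall total = μ·N = 61.04·3109 = 189773.36.
Subtract the known strata: 1273·59.87 + 1519·57.30 = 163253.21.
Remaining total for school A: 189773.36 − 163253.21 = 26520.15.
Divide by its size: 26520.15 / 317 = 83.6598... → 83.66.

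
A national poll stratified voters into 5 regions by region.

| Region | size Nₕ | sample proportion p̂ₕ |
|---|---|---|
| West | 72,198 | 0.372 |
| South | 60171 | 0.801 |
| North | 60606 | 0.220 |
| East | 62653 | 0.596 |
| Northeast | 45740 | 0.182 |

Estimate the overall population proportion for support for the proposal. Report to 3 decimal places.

0.445

N = 72198 + 60171 + 60606 + 62653 + 45740 = 301368.
Overall proportion = Σ (Nₕ/N)·p̂ₕ.
Σ Nₕp̂ₕ = 26857.656 + 48196.971 + 13333.32 + 37341.188 + 8324.68 = 134053.815.
134053.815 / 301368 = 0.44482... → 0.445.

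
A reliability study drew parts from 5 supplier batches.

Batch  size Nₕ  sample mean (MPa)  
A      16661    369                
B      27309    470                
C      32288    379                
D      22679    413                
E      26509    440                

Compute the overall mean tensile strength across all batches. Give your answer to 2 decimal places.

416.52

N = 16661 + 27309 + 32288 + 22679 + 26509 = 125446.
The stratified mean weights each stratum mean by its population share Nₕ/N.
Σ Nₕx̄ₕ = 16661·369 + 27309·470 + 32288·379 + 22679·413 + 26509·440 = 6147909 + 12835230 + 12237152 + 9366427 + 11663960 = 52250678.
Divide by N: 52250678 / 125446 = 416.5193... → 416.52.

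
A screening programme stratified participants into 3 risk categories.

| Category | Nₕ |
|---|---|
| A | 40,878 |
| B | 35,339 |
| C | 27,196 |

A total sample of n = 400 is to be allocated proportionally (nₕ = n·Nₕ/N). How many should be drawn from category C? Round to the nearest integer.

N = 40878 + 35339 + 27196 = 103413.
n_C = 400·27196/103413 = 105.194... → 105.

105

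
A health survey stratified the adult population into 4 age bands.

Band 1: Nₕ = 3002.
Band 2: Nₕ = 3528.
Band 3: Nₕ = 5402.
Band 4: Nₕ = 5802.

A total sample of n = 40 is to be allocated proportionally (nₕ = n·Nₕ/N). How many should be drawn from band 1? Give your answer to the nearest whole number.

N = 3002 + 3528 + 5402 + 5802 = 17734.
n_1 = 40·3002/17734 = 6.771... → 7.

7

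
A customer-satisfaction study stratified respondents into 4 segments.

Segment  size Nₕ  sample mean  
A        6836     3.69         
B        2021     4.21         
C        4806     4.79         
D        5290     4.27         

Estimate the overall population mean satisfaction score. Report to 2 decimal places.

4.19

N = 18953; weights Wₕ = Nₕ/N = (0.3607, 0.1066, 0.2536, 0.2791).
x̄_st = Σ Wₕ·x̄ₕ = 0.3607·3.69 + 0.1066·4.21 + 0.2536·4.79 + 0.2791·4.27 ≈ 4.1863...
→ 4.19.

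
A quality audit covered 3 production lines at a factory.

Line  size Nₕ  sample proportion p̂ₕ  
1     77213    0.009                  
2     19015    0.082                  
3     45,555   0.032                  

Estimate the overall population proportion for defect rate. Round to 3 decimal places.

0.026

N = 77213 + 19015 + 45555 = 141783.
Overall proportion = Σ (Nₕ/N)·p̂ₕ.
Σ Nₕp̂ₕ = 694.917 + 1559.23 + 1457.76 = 3711.907.
3711.907 / 141783 = 0.02618... → 0.026.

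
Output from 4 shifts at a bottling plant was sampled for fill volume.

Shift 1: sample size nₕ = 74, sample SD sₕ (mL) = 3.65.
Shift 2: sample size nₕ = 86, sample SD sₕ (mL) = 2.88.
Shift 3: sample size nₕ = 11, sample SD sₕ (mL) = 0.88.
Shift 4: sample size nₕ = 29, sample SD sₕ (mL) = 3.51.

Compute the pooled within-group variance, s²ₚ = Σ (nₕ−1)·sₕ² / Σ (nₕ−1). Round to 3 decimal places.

10.359

Degrees of freedom: 73 + 85 + 10 + 28 = 196.
Σ(nₕ−1)sₕ² = 73·13.3225 + 85·8.2944 + 10·0.7744 + 28·12.3201 = 2030.2733.
s²ₚ = 2030.2733 / 196 = 10.35854... → 10.359.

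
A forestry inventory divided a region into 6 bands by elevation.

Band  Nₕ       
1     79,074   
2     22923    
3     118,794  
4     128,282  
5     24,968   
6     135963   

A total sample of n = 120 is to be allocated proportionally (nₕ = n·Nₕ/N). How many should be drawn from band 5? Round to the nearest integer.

N = 79074 + 22923 + 118794 + 128282 + 24968 + 135963 = 510004.
n_5 = 120·24968/510004 = 5.875... → 6.

6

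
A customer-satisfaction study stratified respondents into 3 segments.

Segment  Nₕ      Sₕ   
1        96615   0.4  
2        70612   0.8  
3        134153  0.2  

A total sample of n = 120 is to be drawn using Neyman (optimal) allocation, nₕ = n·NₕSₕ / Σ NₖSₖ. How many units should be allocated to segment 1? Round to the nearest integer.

Σ NₕSₕ = 96615·0.4 + 70612·0.8 + 134153·0.2 = 121966.2.
Share for 1: 38646/121966.2 = 0.31686.
n_1 = 120 × 0.31686 = 38.023... → 38.

38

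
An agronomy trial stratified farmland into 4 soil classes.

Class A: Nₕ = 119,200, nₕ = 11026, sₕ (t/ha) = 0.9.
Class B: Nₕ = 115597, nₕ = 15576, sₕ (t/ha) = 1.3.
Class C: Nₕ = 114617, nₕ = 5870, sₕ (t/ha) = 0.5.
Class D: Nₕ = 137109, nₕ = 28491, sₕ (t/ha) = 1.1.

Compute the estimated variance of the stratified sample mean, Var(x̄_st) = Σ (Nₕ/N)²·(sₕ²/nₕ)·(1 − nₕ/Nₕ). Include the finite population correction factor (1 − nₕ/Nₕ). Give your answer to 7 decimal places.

0.0000142

N = 486523. Term for each stratum: Wₕ²sₕ²/nₕ·(1−nₕ/Nₕ).
Var(x̄_st) = 0.0000040018 + 0.0000052998 + 0.0000022426 + 0.0000026720 = 0.0000142163 → 0.0000142.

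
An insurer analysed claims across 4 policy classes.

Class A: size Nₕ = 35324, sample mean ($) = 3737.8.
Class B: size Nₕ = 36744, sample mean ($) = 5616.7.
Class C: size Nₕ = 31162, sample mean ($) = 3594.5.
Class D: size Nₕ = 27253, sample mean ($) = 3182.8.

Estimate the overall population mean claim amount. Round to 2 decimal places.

x̄_st = (Σ Nₕx̄ₕ) / (Σ Nₕ) = (35324·3737.8 + 36744·5616.7 + 31162·3594.5 + 27253·3182.8) / 130483
= 537166729.4 / 130483 = 4116.7564... → 4116.76.

4116.76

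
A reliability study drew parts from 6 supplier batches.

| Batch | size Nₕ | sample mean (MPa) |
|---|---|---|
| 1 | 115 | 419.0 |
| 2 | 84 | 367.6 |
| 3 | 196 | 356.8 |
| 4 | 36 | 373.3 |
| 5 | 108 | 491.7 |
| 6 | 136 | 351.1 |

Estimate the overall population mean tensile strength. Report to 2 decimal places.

390.06

x̄_st = (Σ Nₕx̄ₕ) / (Σ Nₕ) = (115·419.0 + 84·367.6 + 196·356.8 + 36·373.3 + 108·491.7 + 136·351.1) / 675
= 263288.2 / 675 = 390.0566... → 390.06.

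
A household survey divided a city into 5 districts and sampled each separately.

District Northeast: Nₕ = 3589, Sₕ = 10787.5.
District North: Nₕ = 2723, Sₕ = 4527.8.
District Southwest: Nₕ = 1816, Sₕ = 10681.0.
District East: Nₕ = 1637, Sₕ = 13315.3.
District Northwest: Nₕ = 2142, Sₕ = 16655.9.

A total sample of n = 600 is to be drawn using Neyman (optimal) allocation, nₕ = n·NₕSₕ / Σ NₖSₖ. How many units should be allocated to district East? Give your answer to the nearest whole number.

102

Σ NₕSₕ = 3589·10787.5 + 2723·4527.8 + 1816·10681.0 + 1637·13315.3 + 2142·16655.9 = 127916316.8.
Share for East: 21797146.1/127916316.8 = 0.17040.
n_East = 600 × 0.17040 = 102.241... → 102.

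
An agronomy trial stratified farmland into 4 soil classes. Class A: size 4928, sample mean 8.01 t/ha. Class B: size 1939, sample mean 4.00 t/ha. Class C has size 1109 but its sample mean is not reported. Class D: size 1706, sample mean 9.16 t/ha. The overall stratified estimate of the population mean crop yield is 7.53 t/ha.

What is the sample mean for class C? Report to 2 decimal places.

9.06

N = 4928 + 1939 + 1109 + 1706 = 9682.
Overall total = μ·N = 7.53·9682 = 72905.46.
Subtract the known strata: 4928·8.01 + 1939·4.00 + 1706·9.16 = 62856.24.
Remaining total for class C: 72905.46 − 62856.24 = 10049.22.
Divide by its size: 10049.22 / 1109 = 9.0615... → 9.06.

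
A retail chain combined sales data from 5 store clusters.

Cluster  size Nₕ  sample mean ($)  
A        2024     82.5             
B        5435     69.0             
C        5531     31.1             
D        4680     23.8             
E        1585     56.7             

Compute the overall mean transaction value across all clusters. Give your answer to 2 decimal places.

47.53

N = 2024 + 5435 + 5531 + 4680 + 1585 = 19255.
Weight each subgroup mean by Nₕ/N and sum.
Σ Nₕx̄ₕ = 2024·82.5 + 5435·69.0 + 5531·31.1 + 4680·23.8 + 1585·56.7 = 166980 + 375015 + 172014.1 + 111384 + 89869.5 = 915262.6.
Divide by N: 915262.6 / 19255 = 47.5338... → 47.53.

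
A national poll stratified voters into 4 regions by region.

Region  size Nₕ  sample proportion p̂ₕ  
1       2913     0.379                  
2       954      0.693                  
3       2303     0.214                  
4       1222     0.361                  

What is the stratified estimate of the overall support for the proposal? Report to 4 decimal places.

Wₕ = Nₕ/N with N = 7392: 0.3941, 0.1291, 0.3116, 0.1653.
p̂_st = 0.3941·0.379 + 0.1291·0.693 + 0.3116·0.214 + 0.1653·0.361 ≈ 0.365142... → 0.3651.

0.3651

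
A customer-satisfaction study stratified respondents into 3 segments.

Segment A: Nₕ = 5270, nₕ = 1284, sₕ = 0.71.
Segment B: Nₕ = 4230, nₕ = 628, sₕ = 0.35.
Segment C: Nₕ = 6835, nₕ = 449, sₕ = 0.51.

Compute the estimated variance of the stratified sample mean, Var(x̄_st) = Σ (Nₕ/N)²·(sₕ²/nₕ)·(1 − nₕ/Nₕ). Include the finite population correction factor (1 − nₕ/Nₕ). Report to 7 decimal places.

N = 16335. Term for each stratum: Wₕ²sₕ²/nₕ·(1−nₕ/Nₕ).
Var(x̄_st) = 0.0000309073 + 0.0000111384 + 0.0000947596 = 0.0001368053 → 0.0001368.

0.0001368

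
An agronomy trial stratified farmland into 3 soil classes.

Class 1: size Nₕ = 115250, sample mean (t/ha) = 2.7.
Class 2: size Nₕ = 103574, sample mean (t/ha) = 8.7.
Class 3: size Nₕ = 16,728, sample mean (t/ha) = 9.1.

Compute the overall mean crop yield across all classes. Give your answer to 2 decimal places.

5.79

x̄_st = (Σ Nₕx̄ₕ) / (Σ Nₕ) = (115250·2.7 + 103574·8.7 + 16728·9.1) / 235552
= 1364493.6 / 235552 = 5.7927... → 5.79.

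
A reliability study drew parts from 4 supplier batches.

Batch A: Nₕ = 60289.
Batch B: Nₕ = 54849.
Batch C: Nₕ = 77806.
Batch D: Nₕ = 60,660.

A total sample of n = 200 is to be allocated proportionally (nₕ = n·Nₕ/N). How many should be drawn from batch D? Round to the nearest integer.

Share of batch D = 60660/253604 = 0.23919.
Allocate 200 × 0.23919 = 47.838... → 48.

48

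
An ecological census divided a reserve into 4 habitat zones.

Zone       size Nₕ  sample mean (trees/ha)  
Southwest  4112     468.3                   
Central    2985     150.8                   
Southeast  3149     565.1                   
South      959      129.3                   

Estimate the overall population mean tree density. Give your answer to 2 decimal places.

x̄_st = (Σ Nₕx̄ₕ) / (Σ Nₕ) = (4112·468.3 + 2985·150.8 + 3149·565.1 + 959·129.3) / 11205
= 4279286.2 / 11205 = 381.9086... → 381.91.

381.91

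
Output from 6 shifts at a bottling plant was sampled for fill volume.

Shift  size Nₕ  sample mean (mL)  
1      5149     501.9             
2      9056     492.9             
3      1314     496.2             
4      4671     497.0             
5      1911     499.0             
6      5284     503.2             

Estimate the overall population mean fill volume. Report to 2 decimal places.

x̄_st = (Σ Nₕx̄ₕ) / (Σ Nₕ) = (5149·501.9 + 9056·492.9 + 1314·496.2 + 4671·497.0 + 1911·499.0 + 5284·503.2) / 27385
= 13633977.1 / 27385 = 497.8630... → 497.86.

497.86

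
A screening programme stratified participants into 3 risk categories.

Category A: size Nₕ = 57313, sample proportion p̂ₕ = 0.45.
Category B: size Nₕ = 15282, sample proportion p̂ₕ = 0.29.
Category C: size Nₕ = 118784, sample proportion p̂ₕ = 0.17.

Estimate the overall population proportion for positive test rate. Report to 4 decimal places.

N = 57313 + 15282 + 118784 = 191379.
Overall proportion = Σ (Nₕ/N)·p̂ₕ.
Σ Nₕp̂ₕ = 25790.85 + 4431.78 + 20193.28 = 50415.91.
50415.91 / 191379 = 0.263435... → 0.2634.

0.2634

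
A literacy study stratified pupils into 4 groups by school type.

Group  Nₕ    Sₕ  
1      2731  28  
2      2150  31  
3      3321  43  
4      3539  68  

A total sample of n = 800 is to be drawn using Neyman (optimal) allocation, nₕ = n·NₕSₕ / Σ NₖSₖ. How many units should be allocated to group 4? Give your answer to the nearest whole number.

366

Σ NₕSₕ = 2731·28 + 2150·31 + 3321·43 + 3539·68 = 526573.
Share for 4: 240652/526573 = 0.45702.
n_4 = 800 × 0.45702 = 365.612... → 366.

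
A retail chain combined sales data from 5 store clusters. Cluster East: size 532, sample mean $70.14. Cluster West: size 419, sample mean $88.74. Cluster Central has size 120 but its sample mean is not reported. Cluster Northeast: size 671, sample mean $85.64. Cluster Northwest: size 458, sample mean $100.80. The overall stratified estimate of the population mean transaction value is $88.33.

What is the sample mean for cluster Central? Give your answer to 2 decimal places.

134.99

Σ Nₕx̄ₕ = N·μ, so 120·x̄_Central = 2200·88.33 − (532·70.14 + 419·88.74 + 671·85.64 + 458·100.80).
= 194326 − 178127.38 = 16198.62.
x̄_Central = 16198.62 / 120 = 134.9885 → 134.99.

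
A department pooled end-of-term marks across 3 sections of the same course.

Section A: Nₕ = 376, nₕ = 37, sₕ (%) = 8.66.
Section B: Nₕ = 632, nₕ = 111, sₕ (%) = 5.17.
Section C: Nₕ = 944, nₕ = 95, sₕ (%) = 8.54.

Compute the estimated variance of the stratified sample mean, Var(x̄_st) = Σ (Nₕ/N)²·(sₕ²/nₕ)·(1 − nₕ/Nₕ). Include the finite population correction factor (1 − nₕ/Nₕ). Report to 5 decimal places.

0.25009

N = 1952; Wₕ = Nₕ/N.
section A: (376/1952)²·8.66²/37·(1 − 37/376) = 0.06780504
section B: (632/1952)²·5.17²/111·(1 − 111/632) = 0.02080910
section C: (944/1952)²·8.54²/95·(1 − 95/944) = 0.16147757
Sum = 0.25009171 → 0.25009.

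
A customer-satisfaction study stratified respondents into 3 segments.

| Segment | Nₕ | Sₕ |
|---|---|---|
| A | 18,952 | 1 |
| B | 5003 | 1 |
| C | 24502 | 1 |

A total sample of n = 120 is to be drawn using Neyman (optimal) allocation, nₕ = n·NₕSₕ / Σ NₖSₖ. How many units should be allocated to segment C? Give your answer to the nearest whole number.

61

A: NₕSₕ = 18952·1 = 18952
B: NₕSₕ = 5003·1 = 5003
C: NₕSₕ = 24502·1 = 24502
Σ NₕSₕ = 48457.
n_C = 120·24502/48457 = 60.677... → 61.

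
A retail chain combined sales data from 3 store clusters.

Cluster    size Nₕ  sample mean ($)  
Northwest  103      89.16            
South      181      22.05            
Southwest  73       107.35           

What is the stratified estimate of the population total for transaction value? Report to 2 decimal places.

Northwest: 103·89.16 = 9183.48
South: 181·22.05 = 3991.05
Southwest: 73·107.35 = 7836.55
τ̂ = Σ Nₕx̄ₕ = 21011.08.

21011.08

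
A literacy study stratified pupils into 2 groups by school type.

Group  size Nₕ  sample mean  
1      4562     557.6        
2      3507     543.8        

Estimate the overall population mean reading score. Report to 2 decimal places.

551.60

N = 4562 + 3507 = 8069.
The stratified mean weights each stratum mean by its population share Nₕ/N.
Σ Nₕx̄ₕ = 4562·557.6 + 3507·543.8 = 2543771.2 + 1907106.6 = 4450877.8.
Divide by N: 4450877.8 / 8069 = 551.6022... → 551.60.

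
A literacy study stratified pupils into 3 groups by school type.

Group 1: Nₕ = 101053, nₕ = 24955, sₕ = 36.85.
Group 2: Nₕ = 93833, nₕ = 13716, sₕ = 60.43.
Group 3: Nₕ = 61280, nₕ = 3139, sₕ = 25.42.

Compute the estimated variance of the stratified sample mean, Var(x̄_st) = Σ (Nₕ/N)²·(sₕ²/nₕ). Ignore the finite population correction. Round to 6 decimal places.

0.055971

N = 256166; Wₕ = Nₕ/N.
group 1: (101053/256166)²·36.85²/24955 = 0.008467844
group 2: (93833/256166)²·60.43²/13716 = 0.035722837
group 3: (61280/256166)²·25.42²/3139 = 0.011780245
Sum = 0.055970926 → 0.055971.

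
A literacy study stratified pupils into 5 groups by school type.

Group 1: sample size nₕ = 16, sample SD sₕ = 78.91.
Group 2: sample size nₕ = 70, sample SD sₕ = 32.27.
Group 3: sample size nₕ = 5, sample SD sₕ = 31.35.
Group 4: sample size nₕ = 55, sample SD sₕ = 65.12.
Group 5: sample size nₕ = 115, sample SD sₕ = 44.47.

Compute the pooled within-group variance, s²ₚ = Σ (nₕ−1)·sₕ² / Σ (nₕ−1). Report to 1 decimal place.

1: (16−1)·78.91² = 15·6226.7881 = 93401.8215
2: (70−1)·32.27² = 69·1041.3529 = 71853.3501
3: (5−1)·31.35² = 4·982.8225 = 3931.29
4: (55−1)·65.12² = 54·4240.6144 = 228993.1776
5: (115−1)·44.47² = 114·1977.5809 = 225444.2226
Numerator = 623623.8618; denominator = Σ(nₕ−1) = 256.
s²ₚ = 623623.8618/256 = 2436.031... → 2436.0.

2436.0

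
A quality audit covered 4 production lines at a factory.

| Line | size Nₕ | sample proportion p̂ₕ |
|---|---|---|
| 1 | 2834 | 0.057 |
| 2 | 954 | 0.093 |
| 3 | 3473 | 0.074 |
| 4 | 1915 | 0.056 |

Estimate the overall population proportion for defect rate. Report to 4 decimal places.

N = 2834 + 954 + 3473 + 1915 = 9176.
Overall proportion = Σ (Nₕ/N)·p̂ₕ.
Σ Nₕp̂ₕ = 161.538 + 88.722 + 257.002 + 107.24 = 614.502.
614.502 / 9176 = 0.066968... → 0.0670.

0.0670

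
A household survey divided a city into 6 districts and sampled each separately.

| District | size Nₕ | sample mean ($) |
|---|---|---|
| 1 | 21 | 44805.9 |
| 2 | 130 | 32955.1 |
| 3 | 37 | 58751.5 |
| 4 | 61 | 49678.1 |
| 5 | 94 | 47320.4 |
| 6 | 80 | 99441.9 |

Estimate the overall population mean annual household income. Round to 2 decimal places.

N = 21 + 130 + 37 + 61 + 94 + 80 = 423.
The stratified mean weights each stratum mean by its population share Nₕ/N.
Σ Nₕx̄ₕ = 21·44805.9 + 130·32955.1 + 37·58751.5 + 61·49678.1 + 94·47320.4 + 80·99441.9 = 940923.9 + 4284163 + 2173805.5 + 3030364.1 + 4448117.6 + 7955352 = 22832726.1.
Divide by N: 22832726.1 / 423 = 53978.0759... → 53978.08.

53978.08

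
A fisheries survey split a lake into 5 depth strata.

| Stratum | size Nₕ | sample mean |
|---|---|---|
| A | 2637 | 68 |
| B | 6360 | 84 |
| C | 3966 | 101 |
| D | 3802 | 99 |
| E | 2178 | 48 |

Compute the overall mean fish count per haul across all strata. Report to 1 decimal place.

84.2

x̄_st = (Σ Nₕx̄ₕ) / (Σ Nₕ) = (2637·68 + 6360·84 + 3966·101 + 3802·99 + 2178·48) / 18943
= 1595064 / 18943 = 84.203... → 84.2.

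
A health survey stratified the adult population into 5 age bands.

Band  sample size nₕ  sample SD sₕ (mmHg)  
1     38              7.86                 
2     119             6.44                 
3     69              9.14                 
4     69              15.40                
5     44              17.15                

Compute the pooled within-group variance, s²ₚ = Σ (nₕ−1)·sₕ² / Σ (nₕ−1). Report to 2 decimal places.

124.65

1: (38−1)·7.86² = 37·61.7796 = 2285.8452
2: (119−1)·6.44² = 118·41.4736 = 4893.8848
3: (69−1)·9.14² = 68·83.5396 = 5680.6928
4: (69−1)·15.40² = 68·237.16 = 16126.88
5: (44−1)·17.15² = 43·294.1225 = 12647.2675
Numerator = 41634.5703; denominator = Σ(nₕ−1) = 334.
s²ₚ = 41634.5703/334 = 124.6544... → 124.65.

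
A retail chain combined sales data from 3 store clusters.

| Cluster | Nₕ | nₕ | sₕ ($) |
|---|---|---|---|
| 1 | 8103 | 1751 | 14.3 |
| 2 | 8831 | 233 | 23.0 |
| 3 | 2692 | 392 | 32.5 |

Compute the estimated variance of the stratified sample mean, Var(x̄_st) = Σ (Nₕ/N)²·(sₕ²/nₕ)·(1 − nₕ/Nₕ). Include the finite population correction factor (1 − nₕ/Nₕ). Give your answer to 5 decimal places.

N = 19626. Term for each stratum: Wₕ²sₕ²/nₕ·(1−nₕ/Nₕ).
Var(x̄_st) = 0.01560554 + 0.44755198 + 0.04331317 = 0.50647069 → 0.50647.

0.50647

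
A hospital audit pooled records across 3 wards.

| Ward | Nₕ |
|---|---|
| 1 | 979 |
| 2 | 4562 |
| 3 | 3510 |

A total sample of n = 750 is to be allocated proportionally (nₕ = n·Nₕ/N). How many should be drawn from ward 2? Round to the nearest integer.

378

Share of ward 2 = 4562/9051 = 0.50403.
Allocate 750 × 0.50403 = 378.025... → 378.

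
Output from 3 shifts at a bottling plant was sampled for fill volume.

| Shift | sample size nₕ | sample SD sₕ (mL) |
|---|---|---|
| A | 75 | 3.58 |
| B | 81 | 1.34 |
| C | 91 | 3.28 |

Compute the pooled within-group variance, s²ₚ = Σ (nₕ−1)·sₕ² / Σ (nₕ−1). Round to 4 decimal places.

Degrees of freedom: 74 + 80 + 90 = 244.
Σ(nₕ−1)sₕ² = 74·12.8164 + 80·1.7956 + 90·10.7584 = 2060.3176.
s²ₚ = 2060.3176 / 244 = 8.443925... → 8.4439.

8.4439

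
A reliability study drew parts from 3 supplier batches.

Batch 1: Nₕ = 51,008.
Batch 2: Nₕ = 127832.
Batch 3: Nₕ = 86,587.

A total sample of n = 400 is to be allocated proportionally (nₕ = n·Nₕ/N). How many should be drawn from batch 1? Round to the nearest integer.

N = 51008 + 127832 + 86587 = 265427.
n_1 = 400·51008/265427 = 76.869... → 77.

77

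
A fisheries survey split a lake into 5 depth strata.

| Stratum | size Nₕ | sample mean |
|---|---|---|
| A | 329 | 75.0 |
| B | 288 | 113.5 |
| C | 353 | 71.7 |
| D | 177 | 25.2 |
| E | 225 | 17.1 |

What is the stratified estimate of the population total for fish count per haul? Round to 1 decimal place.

90981.0

Estimate total by summing Nₕ·x̄ₕ over strata.
329·75.0 + 288·113.5 + 353·71.7 + 177·25.2 + 225·17.1 = 24675 + 32688 + 25310.1 + 4460.4 + 3847.5 = 90981.0.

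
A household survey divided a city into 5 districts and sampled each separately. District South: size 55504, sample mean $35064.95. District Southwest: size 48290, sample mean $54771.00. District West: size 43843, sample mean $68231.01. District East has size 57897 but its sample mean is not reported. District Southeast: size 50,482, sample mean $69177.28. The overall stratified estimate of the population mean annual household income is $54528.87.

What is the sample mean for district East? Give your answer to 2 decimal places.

N = 55504 + 48290 + 43843 + 57897 + 50482 = 256016.
Overall total = μ·N = 54528.87·256016 = 13960263181.92.
Subtract the known strata: 55504·35064.95 + 48290·54771.00 + 43843·68231.01 + 50482·69177.28 = 11074796195.19.
Remaining total for district East: 13960263181.92 − 11074796195.19 = 2885466986.73.
Divide by its size: 2885466986.73 / 57897 = 49837.9361... → 49837.94.

49837.94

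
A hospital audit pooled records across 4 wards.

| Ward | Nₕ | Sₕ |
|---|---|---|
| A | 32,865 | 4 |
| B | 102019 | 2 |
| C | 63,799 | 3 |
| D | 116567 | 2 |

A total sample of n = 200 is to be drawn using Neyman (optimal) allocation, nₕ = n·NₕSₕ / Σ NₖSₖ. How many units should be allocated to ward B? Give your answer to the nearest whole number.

A: NₕSₕ = 32865·4 = 131460
B: NₕSₕ = 102019·2 = 204038
C: NₕSₕ = 63799·3 = 191397
D: NₕSₕ = 116567·2 = 233134
Σ NₕSₕ = 760029.
n_B = 200·204038/760029 = 53.692... → 54.

54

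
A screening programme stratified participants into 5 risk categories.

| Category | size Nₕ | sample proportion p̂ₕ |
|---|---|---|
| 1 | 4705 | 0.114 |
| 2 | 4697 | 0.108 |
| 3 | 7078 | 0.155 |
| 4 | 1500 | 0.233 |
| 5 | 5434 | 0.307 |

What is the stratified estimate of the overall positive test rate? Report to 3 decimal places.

Wₕ = Nₕ/N with N = 23414: 0.2009, 0.2006, 0.3023, 0.0641, 0.2321.
p̂_st = 0.2009·0.114 + 0.2006·0.108 + 0.3023·0.155 + 0.0641·0.233 + 0.2321·0.307 ≈ 0.17761... → 0.178.

0.178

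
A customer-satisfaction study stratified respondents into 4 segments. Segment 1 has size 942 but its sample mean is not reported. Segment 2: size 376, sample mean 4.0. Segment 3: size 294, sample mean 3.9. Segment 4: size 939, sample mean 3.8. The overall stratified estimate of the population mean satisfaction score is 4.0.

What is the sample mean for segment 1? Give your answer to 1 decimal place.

4.2

Σ Nₕx̄ₕ = N·μ, so 942·x̄_1 = 2551·4.0 − (376·4.0 + 294·3.9 + 939·3.8).
= 10204 − 6218.8 = 3985.2.
x̄_1 = 3985.2 / 942 = 4.231... → 4.2.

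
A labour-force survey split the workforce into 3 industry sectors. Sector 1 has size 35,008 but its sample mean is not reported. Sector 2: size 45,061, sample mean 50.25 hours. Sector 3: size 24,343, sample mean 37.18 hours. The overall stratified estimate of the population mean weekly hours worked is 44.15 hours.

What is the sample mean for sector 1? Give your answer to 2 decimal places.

Σ Nₕx̄ₕ = N·μ, so 35008·x̄_1 = 104412·44.15 − (45061·50.25 + 24343·37.18).
= 4609789.8 − 3169387.99 = 1440401.81.
x̄_1 = 1440401.81 / 35008 = 41.1449... → 41.14.

41.14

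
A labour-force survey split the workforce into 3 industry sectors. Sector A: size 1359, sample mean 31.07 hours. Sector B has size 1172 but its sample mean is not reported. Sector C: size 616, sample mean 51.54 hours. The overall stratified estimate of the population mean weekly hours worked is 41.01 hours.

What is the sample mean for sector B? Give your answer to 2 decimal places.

47.00

N = 1359 + 1172 + 616 = 3147.
Overall total = μ·N = 41.01·3147 = 129058.47.
Subtract the known strata: 1359·31.07 + 616·51.54 = 73972.77.
Remaining total for sector B: 129058.47 − 73972.77 = 55085.7.
Divide by its size: 55085.7 / 1172 = 47.0015... → 47.00.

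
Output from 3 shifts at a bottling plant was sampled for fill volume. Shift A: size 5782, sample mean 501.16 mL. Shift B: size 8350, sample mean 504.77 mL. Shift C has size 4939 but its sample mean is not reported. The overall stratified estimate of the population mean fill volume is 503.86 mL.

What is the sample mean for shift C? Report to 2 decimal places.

N = 5782 + 8350 + 4939 = 19071.
Overall total = μ·N = 503.86·19071 = 9609114.06.
Subtract the known strata: 5782·501.16 + 8350·504.77 = 7112536.62.
Remaining total for shift C: 9609114.06 − 7112536.62 = 2496577.44.
Divide by its size: 2496577.44 / 4939 = 505.4824... → 505.48.

505.48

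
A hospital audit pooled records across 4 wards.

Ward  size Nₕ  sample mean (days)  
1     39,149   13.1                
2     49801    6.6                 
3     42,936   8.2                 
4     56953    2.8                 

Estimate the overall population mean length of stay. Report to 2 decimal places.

x̄_st = (Σ Nₕx̄ₕ) / (Σ Nₕ) = (39149·13.1 + 49801·6.6 + 42936·8.2 + 56953·2.8) / 188839
= 1353082.1 / 188839 = 7.1653... → 7.17.

7.17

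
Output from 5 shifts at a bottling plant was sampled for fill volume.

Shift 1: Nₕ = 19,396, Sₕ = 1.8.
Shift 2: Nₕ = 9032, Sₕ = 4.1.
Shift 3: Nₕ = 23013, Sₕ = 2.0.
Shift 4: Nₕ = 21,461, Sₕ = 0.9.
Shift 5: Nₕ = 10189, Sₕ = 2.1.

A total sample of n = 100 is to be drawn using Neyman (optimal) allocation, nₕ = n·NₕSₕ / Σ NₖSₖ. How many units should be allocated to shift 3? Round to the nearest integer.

Σ NₕSₕ = 19396·1.8 + 9032·4.1 + 23013·2.0 + 21461·0.9 + 10189·2.1 = 158681.8.
Share for 3: 46026/158681.8 = 0.29005.
n_3 = 100 × 0.29005 = 29.005... → 29.

29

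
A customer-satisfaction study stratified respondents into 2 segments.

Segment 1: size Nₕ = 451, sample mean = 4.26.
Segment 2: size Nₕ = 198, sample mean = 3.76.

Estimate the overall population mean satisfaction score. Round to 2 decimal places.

N = 649; weights Wₕ = Nₕ/N = (0.6949, 0.3051).
x̄_st = Σ Wₕ·x̄ₕ = 0.6949·4.26 + 0.3051·3.76 ≈ 4.1075...
→ 4.11.

4.11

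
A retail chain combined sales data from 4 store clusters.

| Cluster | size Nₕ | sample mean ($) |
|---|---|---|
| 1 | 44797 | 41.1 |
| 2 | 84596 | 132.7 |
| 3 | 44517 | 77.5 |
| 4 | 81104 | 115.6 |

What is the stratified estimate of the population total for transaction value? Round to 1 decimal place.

25892735.8

Estimate total by summing Nₕ·x̄ₕ over strata.
44797·41.1 + 84596·132.7 + 44517·77.5 + 81104·115.6 = 1841156.7 + 11225889.2 + 3450067.5 + 9375622.4 = 25892735.8.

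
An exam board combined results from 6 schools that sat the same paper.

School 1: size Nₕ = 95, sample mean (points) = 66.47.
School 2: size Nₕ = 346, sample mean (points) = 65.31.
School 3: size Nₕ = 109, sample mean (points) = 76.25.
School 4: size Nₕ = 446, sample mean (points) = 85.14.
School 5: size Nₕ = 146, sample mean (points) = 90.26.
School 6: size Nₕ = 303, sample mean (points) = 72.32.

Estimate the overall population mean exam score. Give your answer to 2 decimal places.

76.32

N = 95 + 346 + 109 + 446 + 146 + 303 = 1445.
Overall mean = Σ (Nₕ/N)·x̄ₕ — weight by population share, not a simple average.
Σ Nₕx̄ₕ = 95·66.47 + 346·65.31 + 109·76.25 + 446·85.14 + 146·90.26 + 303·72.32 = 6314.65 + 22597.26 + 8311.25 + 37972.44 + 13177.96 + 21912.96 = 110286.52.
Divide by N: 110286.52 / 1445 = 76.3229... → 76.32.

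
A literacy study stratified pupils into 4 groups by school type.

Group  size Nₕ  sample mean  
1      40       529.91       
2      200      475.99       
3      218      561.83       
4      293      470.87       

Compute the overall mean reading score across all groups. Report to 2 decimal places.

N = 40 + 200 + 218 + 293 = 751.
Weight each subgroup mean by Nₕ/N and sum.
Σ Nₕx̄ₕ = 40·529.91 + 200·475.99 + 218·561.83 + 293·470.87 = 21196.4 + 95198 + 122478.94 + 137964.91 = 376838.25.
Divide by N: 376838.25 / 751 = 501.7820... → 501.78.

501.78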